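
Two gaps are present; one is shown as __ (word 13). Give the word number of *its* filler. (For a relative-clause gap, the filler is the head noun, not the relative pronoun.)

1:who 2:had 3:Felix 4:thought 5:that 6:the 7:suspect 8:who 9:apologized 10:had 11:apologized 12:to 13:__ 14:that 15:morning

1

The marked gap is the object of the preposition "to" of "apologized".
Its filler is the fronted wh-phrase "who", at word 1.
(The other dependency links word 7 to a gap after word 8.)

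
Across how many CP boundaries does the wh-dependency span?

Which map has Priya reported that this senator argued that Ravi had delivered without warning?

2

"which map" is extracted from the object of "delivered".
Boundaries crossed, outermost first: [that], [that] — 2 in total.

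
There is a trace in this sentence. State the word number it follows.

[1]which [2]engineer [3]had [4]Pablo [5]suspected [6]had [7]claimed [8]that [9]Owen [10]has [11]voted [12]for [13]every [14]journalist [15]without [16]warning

The displaced element is "which engineer" (word 2).
It is linked across 1 clause boundary (Ø).
It functions as the subject of "claimed", so the gap sits immediately after word 5 ("suspected").
Base order: Pablo had suspected which engineer had claimed that Owen has voted for every journalist without warning.

5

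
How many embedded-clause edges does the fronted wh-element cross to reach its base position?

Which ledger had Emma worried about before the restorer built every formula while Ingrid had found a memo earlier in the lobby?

0

"which ledger" originates inside the matrix clause — no clause boundary is crossed.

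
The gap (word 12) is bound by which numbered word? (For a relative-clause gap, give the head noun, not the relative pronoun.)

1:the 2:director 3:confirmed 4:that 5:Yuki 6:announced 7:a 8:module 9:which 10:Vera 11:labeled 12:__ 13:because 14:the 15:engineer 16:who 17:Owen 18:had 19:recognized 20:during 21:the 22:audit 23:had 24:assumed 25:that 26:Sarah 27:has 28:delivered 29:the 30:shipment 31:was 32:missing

8

The gap at 12 is the object of "labeled", inside a relative clause.
The relative pronoun is "which" (word 9); it is bound by the head noun immediately before it.
Its filler is the head noun "module", at word 8.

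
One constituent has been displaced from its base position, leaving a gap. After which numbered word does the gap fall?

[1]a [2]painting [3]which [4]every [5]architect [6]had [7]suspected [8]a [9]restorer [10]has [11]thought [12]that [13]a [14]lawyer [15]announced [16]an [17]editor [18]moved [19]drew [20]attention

18

The displaced element is "a painting" (word 2).
It is linked across 3 clause boundaries (Ø → that → Ø).
It functions as the direct object of "moved", so the gap sits immediately after word 18 ("moved").
Base order: Every architect had suspected a restorer has thought that a lawyer announced an editor moved a painting.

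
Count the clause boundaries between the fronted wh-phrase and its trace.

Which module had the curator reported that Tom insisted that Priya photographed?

2

"which module" is extracted from the object of "photographed".
Boundaries crossed, outermost first: [that], [that] — 2 in total.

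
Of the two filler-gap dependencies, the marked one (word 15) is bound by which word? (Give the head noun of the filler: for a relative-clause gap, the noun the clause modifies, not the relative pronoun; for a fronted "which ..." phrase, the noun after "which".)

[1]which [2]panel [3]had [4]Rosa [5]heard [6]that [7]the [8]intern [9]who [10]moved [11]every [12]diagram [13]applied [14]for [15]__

2

The marked gap is the object of the preposition "for" of "applied".
Its filler is the fronted wh-phrase "which panel", at word 2.
(The other dependency links word 8 to a gap after word 9.)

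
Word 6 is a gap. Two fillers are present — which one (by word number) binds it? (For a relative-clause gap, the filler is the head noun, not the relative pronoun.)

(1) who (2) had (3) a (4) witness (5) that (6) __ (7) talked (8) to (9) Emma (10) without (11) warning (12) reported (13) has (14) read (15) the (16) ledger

4

The marked gap is inside the relative clause, the subject of "talked".
Its filler is the head noun "witness" (via "that"), at word 4.
(The other dependency links word 1 to a gap after word 12.)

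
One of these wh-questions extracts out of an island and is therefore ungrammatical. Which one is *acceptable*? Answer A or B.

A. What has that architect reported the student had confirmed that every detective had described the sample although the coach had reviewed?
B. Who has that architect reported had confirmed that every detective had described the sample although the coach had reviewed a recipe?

B

In A, the wh-phrase is extracted from inside an adjunct island (introduced by "although"), which blocks movement.
In B, the extraction path crosses only that-complement boundaries, which are transparent.
So B is grammatical.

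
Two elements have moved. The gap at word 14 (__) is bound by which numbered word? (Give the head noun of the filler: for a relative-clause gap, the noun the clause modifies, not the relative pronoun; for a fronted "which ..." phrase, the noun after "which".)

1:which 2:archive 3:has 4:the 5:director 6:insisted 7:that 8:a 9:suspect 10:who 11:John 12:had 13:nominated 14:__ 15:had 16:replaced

9

The marked gap is inside the relative clause, the direct object of "nominated".
Its filler is the head noun "suspect" (via "who"), at word 9.
(The other dependency links word 2 to a gap after word 16.)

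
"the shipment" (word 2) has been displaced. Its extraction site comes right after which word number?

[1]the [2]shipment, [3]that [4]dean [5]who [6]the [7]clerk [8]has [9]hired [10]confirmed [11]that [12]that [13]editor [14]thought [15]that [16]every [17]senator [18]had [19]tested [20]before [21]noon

19

The displaced element is "the shipment" (word 2).
It is linked across 2 clause boundaries (that → that).
It functions as the direct object of "tested", so the gap sits immediately after word 19 ("tested").
Base order: That dean who the clerk has hired confirmed that that editor thought that every senator had tested the shipment before noon.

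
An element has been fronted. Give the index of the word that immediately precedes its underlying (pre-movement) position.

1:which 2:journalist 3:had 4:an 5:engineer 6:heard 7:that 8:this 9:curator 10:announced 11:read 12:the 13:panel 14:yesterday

The displaced element is "which journalist" (word 2).
It is linked across 2 clause boundaries (that → Ø).
It functions as the subject of "read", so the gap sits immediately after word 10 ("announced").
Base order: An engineer had heard that this curator announced that which journalist read the panel yesterday.

10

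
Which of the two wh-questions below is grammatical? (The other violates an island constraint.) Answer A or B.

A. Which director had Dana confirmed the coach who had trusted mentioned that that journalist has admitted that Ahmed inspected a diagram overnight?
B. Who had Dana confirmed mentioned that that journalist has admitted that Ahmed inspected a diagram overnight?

B

In A, the wh-phrase is extracted from inside a complex-NP island (relative clause) (introduced by "who"), which blocks movement.
In B, the extraction path crosses only that-complement boundaries, which are transparent.
So B is grammatical.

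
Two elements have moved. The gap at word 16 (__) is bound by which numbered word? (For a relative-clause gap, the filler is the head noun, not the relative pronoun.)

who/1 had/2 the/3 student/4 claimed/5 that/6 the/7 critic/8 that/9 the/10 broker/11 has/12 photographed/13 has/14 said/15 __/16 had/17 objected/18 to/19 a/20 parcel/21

The marked gap is the subject of "objected".
Its filler is the fronted wh-phrase "who", at word 1.
(The other dependency links word 8 to a gap after word 13.)

1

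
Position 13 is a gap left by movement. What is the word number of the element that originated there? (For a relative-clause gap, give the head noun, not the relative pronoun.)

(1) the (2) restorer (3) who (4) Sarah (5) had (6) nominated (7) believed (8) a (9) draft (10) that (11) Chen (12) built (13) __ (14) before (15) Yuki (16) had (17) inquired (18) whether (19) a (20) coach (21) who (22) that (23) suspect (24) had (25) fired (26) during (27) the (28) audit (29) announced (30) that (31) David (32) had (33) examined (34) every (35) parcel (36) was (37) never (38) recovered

The gap at 13 is the object of "built", inside a relative clause.
The relative pronoun is "that" (word 10); it is bound by the head noun immediately before it.
Its filler is the head noun "draft", at word 9.

9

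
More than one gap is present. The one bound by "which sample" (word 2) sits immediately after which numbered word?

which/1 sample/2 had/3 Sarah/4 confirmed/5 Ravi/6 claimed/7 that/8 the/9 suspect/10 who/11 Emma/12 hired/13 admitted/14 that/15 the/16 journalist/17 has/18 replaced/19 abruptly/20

The displaced element is "which sample" (word 2).
It is linked across 3 clause boundaries (Ø → that → that).
It functions as the direct object of "replaced", so the gap sits immediately after word 19 ("replaced").
Base order: Sarah had confirmed Ravi claimed that the suspect who Emma hired admitted that the journalist has replaced which sample abruptly.

19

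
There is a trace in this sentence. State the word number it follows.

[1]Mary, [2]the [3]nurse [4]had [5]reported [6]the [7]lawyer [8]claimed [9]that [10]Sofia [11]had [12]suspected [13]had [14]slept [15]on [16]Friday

The displaced element is "Mary" (word 1).
It is linked across 3 clause boundaries (Ø → that → Ø).
It functions as the subject of "slept", so the gap sits immediately after word 12 ("suspected").
Base order: The nurse had reported the lawyer claimed that Sofia had suspected that Mary had slept on Friday.

12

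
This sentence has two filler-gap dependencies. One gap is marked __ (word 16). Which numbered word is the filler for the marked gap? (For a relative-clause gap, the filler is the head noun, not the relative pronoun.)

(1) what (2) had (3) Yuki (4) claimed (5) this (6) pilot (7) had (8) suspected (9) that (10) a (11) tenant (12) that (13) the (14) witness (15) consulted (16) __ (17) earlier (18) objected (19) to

The marked gap is inside the relative clause, the direct object of "consulted".
Its filler is the head noun "tenant" (via "that"), at word 11.
(The other dependency links word 1 to a gap after word 19.)

11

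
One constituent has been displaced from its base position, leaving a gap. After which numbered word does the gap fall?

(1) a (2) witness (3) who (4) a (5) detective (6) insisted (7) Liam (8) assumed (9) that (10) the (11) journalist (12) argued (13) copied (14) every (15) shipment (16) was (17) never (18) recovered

The displaced element is "a witness" (word 2).
It is linked across 3 clause boundaries (Ø → that → Ø).
It functions as the subject of "copied", so the gap sits immediately after word 12 ("argued").
Base order: A detective insisted Liam assumed that the journalist argued a witness copied every shipment.

12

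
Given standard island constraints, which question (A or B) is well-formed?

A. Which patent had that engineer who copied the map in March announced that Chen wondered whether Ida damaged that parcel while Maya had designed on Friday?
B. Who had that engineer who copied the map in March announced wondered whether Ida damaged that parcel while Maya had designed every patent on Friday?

In A, the wh-phrase is extracted from inside a wh-island (introduced by "whether"), which blocks movement.
In B, the extraction path crosses only that-complement boundaries, which are transparent.
So B is grammatical.

B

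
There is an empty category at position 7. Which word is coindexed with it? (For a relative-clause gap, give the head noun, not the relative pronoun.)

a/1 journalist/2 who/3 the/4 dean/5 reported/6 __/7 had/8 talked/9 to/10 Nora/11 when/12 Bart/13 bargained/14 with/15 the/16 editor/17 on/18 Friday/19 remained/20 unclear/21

2

The gap at 7 is the subject of "talked", inside a relative clause.
The relative pronoun is "who" (word 3); it is bound by the head noun immediately before it.
Its filler is the head noun "journalist", at word 2.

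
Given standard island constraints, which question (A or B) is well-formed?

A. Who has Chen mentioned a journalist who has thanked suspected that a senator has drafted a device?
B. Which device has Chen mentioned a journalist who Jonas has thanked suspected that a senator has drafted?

In A, the wh-phrase is extracted from inside a complex-NP island (relative clause) (introduced by "who"), which blocks movement.
In B, the extraction path crosses only that-complement boundaries, which are transparent.
So B is grammatical.

B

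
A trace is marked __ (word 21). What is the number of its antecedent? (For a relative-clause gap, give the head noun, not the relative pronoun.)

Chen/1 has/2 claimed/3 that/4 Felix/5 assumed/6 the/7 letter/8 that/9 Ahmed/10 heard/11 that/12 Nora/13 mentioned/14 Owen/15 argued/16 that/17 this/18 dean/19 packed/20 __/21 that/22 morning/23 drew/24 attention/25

The gap at 21 is the object of "packed", inside a relative clause.
The relative pronoun is "that" (word 9); it is bound by the head noun immediately before it.
Its filler is the head noun "letter", at word 8.

8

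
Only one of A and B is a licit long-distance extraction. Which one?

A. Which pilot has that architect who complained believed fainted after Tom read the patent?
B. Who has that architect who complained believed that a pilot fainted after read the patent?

A

In B, the wh-phrase is extracted from inside an adjunct island (introduced by "after"), which blocks movement.
In A, the extraction path crosses only that-complement boundaries, which are transparent.
So A is grammatical.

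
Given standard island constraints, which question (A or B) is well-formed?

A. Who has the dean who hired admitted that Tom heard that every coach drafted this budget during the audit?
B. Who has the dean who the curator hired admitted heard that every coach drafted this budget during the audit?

B

In A, the wh-phrase is extracted from inside a complex-NP island (relative clause) (introduced by "who"), which blocks movement.
In B, the extraction path crosses only that-complement boundaries, which are transparent.
So B is grammatical.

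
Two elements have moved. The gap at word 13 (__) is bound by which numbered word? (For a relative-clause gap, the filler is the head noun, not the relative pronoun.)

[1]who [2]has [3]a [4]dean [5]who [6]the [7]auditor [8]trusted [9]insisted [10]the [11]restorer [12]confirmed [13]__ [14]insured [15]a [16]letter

1

The marked gap is the subject of "insured".
Its filler is the fronted wh-phrase "who", at word 1.
(The other dependency links word 4 to a gap after word 8.)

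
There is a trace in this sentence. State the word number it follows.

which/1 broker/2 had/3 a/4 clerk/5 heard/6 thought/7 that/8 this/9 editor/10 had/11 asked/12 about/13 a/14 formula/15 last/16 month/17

6

The displaced element is "which broker" (word 2).
It is linked across 1 clause boundary (Ø).
It functions as the subject of "thought", so the gap sits immediately after word 6 ("heard").
Base order: A clerk had heard that which broker thought that this editor had asked about a formula last month.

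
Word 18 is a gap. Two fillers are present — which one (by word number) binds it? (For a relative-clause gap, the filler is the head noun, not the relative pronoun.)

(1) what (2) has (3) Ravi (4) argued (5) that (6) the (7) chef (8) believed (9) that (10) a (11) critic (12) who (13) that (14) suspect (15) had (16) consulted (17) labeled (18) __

1

The marked gap is the direct object of "labeled".
Its filler is the fronted wh-phrase "what", at word 1.
(The other dependency links word 11 to a gap after word 16.)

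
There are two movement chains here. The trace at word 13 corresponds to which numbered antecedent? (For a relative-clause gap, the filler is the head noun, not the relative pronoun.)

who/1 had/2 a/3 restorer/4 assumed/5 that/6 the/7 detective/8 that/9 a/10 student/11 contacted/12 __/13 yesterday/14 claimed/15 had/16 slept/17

The marked gap is inside the relative clause, the direct object of "contacted".
Its filler is the head noun "detective" (via "that"), at word 8.
(The other dependency links word 1 to a gap after word 15.)

8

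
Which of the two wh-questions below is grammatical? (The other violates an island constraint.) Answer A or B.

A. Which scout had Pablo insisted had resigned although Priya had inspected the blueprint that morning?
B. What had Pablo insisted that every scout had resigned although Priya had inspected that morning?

In B, the wh-phrase is extracted from inside an adjunct island (introduced by "although"), which blocks movement.
In A, the extraction path crosses only that-complement boundaries, which are transparent.
So A is grammatical.

A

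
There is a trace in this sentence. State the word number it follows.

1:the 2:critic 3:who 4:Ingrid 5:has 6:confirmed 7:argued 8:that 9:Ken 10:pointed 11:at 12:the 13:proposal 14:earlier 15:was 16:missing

6

The displaced element is "the critic" (word 2).
It is linked across 1 clause boundary (Ø).
It functions as the subject of "argued", so the gap sits immediately after word 6 ("confirmed").
Base order: Ingrid has confirmed that the critic argued that Ken pointed at the proposal earlier.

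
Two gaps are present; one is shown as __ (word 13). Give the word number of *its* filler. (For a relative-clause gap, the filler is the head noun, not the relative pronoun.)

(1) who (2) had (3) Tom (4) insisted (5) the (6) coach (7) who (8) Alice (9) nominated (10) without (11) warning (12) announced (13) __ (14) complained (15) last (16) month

1

The marked gap is the subject of "complained".
Its filler is the fronted wh-phrase "who", at word 1.
(The other dependency links word 6 to a gap after word 9.)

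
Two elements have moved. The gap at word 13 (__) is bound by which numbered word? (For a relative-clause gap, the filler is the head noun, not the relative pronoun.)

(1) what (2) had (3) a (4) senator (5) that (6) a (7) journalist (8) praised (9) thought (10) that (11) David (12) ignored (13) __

1

The marked gap is the direct object of "ignored".
Its filler is the fronted wh-phrase "what", at word 1.
(The other dependency links word 4 to a gap after word 8.)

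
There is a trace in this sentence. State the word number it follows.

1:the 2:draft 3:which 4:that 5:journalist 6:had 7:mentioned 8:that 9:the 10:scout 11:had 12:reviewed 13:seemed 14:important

12

The displaced element is "the draft" (word 2).
It is linked across 1 clause boundary (that).
It functions as the direct object of "reviewed", so the gap sits immediately after word 12 ("reviewed").
Base order: That journalist had mentioned that the scout had reviewed the draft.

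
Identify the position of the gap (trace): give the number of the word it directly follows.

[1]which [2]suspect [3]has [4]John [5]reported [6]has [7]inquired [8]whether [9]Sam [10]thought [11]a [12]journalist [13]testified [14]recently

The displaced element is "which suspect" (word 2).
It is linked across 1 clause boundary (Ø).
It functions as the subject of "inquired", so the gap sits immediately after word 5 ("reported").
Base order: John has reported which suspect has inquired whether Sam thought a journalist testified recently.

5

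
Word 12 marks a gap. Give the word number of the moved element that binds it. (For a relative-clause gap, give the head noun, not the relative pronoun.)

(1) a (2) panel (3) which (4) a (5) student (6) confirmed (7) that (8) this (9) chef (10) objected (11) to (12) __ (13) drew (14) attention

The gap at 12 is the prepositional object of "objected", inside a relative clause.
The relative pronoun is "which" (word 3); it is bound by the head noun immediately before it.
Its filler is the head noun "panel", at word 2.

2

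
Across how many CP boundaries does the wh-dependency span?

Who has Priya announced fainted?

1

"who" is extracted from the subject of "fainted".
Boundaries crossed, outermost first: [Ø] — 1 in total.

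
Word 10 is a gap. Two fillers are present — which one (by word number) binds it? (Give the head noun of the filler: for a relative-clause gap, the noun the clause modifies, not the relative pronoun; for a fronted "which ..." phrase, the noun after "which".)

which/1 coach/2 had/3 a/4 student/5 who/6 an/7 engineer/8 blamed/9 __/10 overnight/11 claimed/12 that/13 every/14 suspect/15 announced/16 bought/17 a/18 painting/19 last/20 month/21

5

The marked gap is inside the relative clause, the direct object of "blamed".
Its filler is the head noun "student" (via "who"), at word 5.
(The other dependency links word 2 to a gap after word 16.)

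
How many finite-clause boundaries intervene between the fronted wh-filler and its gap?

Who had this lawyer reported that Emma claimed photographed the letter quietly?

2

"who" is extracted from the subject of "photographed".
Boundaries crossed, outermost first: [that], [Ø] — 2 in total.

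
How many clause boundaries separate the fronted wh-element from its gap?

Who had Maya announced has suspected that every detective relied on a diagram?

"who" is extracted from the subject of "suspected".
Boundaries crossed, outermost first: [Ø] — 1 in total.

1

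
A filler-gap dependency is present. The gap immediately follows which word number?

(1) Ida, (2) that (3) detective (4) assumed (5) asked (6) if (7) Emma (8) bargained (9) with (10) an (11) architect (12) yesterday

The displaced element is "Ida" (word 1).
It is linked across 1 clause boundary (Ø).
It functions as the subject of "asked", so the gap sits immediately after word 4 ("assumed").
Base order: That detective assumed that Ida asked if Emma bargained with an architect yesterday.

4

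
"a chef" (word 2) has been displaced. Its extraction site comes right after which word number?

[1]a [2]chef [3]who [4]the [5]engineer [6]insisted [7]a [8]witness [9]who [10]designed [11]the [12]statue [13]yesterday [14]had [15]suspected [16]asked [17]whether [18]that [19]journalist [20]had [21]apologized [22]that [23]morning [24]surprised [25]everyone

15

The displaced element is "a chef" (word 2).
It is linked across 2 clause boundaries (Ø → Ø).
It functions as the subject of "asked", so the gap sits immediately after word 15 ("suspected").
Base order: The engineer insisted a witness who designed the statue yesterday had suspected that a chef asked whether that journalist had apologized that morning.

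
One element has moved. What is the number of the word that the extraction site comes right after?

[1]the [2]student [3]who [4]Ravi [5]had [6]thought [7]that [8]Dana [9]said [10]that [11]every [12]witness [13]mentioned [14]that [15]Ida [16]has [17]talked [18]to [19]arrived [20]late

18

The displaced element is "the student" (word 2).
It is linked across 3 clause boundaries (that → that → that).
It functions as the object of the preposition "to" of "talked", so the gap sits immediately after word 18 ("to").
Base order: Ravi had thought that Dana said that every witness mentioned that Ida has talked to the student.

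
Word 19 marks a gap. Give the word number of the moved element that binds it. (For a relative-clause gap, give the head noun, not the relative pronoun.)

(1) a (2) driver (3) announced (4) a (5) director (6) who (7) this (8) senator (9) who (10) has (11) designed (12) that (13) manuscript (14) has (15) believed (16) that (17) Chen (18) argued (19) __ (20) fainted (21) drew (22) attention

The gap at 19 is the subject of "fainted", inside a relative clause.
The relative pronoun is "who" (word 6); it is bound by the head noun immediately before it.
Its filler is the head noun "director", at word 5.

5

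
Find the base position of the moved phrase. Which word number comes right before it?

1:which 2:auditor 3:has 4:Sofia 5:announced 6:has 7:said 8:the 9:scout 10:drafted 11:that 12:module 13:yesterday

The displaced element is "which auditor" (word 2).
It is linked across 1 clause boundary (Ø).
It functions as the subject of "said", so the gap sits immediately after word 5 ("announced").
Base order: Sofia has announced that which auditor has said the scout drafted that module yesterday.

5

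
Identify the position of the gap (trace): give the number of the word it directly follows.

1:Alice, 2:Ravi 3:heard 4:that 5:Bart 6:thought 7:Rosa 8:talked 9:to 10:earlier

The displaced element is "Alice" (word 1).
It is linked across 2 clause boundaries (that → Ø).
It functions as the object of the preposition "to" of "talked", so the gap sits immediately after word 9 ("to").
Base order: Ravi heard that Bart thought Rosa talked to Alice earlier.

9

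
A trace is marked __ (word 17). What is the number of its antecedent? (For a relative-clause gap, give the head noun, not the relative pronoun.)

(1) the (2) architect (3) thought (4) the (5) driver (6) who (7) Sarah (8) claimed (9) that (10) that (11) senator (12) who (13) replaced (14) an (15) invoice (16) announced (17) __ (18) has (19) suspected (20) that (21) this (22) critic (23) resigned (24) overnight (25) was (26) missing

5

The gap at 17 is the subject of "suspected", inside a relative clause.
The relative pronoun is "who" (word 6); it is bound by the head noun immediately before it.
Its filler is the head noun "driver", at word 5.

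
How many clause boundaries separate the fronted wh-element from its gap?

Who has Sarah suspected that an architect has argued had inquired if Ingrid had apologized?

2

"who" is extracted from the subject of "inquired".
Boundaries crossed, outermost first: [that], [Ø] — 2 in total.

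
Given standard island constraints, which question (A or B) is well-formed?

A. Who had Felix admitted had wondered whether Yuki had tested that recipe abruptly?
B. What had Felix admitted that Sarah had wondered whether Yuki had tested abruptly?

In B, the wh-phrase is extracted from inside a wh-island (introduced by "whether"), which blocks movement.
In A, the extraction path crosses only that-complement boundaries, which are transparent.
So A is grammatical.

A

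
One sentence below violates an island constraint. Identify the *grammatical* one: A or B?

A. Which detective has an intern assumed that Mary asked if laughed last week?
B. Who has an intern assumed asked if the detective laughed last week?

In A, the wh-phrase is extracted from inside a wh-island (introduced by "if"), which blocks movement.
In B, the extraction path crosses only that-complement boundaries, which are transparent.
So B is grammatical.

B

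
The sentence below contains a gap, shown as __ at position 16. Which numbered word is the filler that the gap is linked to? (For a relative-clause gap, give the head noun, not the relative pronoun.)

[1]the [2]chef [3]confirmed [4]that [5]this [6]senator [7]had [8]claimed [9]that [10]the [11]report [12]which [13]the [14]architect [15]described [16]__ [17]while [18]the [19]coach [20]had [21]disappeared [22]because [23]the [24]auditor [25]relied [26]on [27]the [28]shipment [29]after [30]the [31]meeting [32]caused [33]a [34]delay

11

The gap at 16 is the object of "described", inside a relative clause.
The relative pronoun is "which" (word 12); it is bound by the head noun immediately before it.
Its filler is the head noun "report", at word 11.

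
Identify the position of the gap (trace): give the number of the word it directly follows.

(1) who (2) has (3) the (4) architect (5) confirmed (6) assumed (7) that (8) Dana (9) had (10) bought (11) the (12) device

The displaced element is "who" (word 1).
It is linked across 1 clause boundary (Ø).
It functions as the subject of "assumed", so the gap sits immediately after word 5 ("confirmed").
Base order: The architect has confirmed that who assumed that Dana had bought the device.

5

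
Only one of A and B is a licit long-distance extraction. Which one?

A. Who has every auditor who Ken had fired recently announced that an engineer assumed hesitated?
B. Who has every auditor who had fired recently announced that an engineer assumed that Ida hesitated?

In B, the wh-phrase is extracted from inside a complex-NP island (relative clause) (introduced by "who"), which blocks movement.
In A, the extraction path crosses only that-complement boundaries, which are transparent.
So A is grammatical.

A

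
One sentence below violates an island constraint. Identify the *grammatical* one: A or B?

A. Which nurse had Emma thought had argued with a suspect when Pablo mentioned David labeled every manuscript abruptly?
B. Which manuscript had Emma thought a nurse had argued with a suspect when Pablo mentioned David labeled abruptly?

In B, the wh-phrase is extracted from inside an adjunct island (introduced by "when"), which blocks movement.
In A, the extraction path crosses only that-complement boundaries, which are transparent.
So A is grammatical.

A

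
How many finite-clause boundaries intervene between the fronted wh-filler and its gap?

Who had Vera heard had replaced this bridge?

1

"who" is extracted from the subject of "replaced".
Boundaries crossed, outermost first: [Ø] — 1 in total.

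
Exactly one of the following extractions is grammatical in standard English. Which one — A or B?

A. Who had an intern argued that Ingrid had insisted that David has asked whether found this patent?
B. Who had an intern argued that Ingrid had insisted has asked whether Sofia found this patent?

B

In A, the wh-phrase is extracted from inside a wh-island (introduced by "whether"), which blocks movement.
In B, the extraction path crosses only that-complement boundaries, which are transparent.
So B is grammatical.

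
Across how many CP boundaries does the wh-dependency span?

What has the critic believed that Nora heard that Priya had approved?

"what" is extracted from the object of "approved".
Boundaries crossed, outermost first: [that], [that] — 2 in total.

2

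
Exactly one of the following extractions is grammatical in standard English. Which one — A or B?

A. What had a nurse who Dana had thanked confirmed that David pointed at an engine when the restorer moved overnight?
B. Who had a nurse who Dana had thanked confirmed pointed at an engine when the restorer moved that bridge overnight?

In A, the wh-phrase is extracted from inside an adjunct island (introduced by "when"), which blocks movement.
In B, the extraction path crosses only that-complement boundaries, which are transparent.
So B is grammatical.

B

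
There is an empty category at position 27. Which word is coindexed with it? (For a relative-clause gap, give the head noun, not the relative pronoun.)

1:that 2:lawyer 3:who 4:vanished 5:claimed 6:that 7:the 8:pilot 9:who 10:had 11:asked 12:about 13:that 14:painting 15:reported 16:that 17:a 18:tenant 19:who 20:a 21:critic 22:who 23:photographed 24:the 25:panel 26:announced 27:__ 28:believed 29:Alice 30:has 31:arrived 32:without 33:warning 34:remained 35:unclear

18

The gap at 27 is the subject of "believed", inside a relative clause.
The relative pronoun is "who" (word 19); it is bound by the head noun immediately before it.
Its filler is the head noun "tenant", at word 18.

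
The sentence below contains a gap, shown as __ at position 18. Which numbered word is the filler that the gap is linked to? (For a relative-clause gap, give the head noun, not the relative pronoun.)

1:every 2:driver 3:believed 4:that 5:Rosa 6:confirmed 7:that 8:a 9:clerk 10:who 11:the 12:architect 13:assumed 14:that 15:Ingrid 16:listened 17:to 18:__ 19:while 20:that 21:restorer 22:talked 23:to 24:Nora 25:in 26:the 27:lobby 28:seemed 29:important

9

The gap at 18 is the prepositional object of "listened", inside a relative clause.
The relative pronoun is "who" (word 10); it is bound by the head noun immediately before it.
Its filler is the head noun "clerk", at word 9.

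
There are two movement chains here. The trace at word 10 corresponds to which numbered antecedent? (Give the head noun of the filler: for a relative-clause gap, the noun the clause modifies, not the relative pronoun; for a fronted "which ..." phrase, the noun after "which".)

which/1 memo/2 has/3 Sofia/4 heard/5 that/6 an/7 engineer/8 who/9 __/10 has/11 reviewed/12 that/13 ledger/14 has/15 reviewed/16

8

The marked gap is inside the relative clause, the subject of "reviewed".
Its filler is the head noun "engineer" (via "who"), at word 8.
(The other dependency links word 2 to a gap after word 16.)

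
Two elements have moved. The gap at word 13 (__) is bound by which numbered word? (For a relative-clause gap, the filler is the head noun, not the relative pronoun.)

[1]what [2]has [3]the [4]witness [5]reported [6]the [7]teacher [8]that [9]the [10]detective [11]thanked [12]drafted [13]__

The marked gap is the direct object of "drafted".
Its filler is the fronted wh-phrase "what", at word 1.
(The other dependency links word 7 to a gap after word 11.)

1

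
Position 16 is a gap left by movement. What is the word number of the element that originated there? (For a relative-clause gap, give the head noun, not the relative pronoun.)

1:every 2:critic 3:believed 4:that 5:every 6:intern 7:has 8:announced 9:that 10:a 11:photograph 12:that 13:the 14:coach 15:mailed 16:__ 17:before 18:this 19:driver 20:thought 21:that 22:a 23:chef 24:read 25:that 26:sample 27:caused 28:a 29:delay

11

The gap at 16 is the object of "mailed", inside a relative clause.
The relative pronoun is "that" (word 12); it is bound by the head noun immediately before it.
Its filler is the head noun "photograph", at word 11.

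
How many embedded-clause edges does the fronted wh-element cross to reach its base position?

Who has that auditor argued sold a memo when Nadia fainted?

1

"who" is extracted from the subject of "sold".
Boundaries crossed, outermost first: [Ø] — 1 in total.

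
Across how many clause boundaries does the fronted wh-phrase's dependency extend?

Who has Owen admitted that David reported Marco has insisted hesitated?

"who" is extracted from the subject of "hesitated".
Boundaries crossed, outermost first: [that], [Ø], [Ø] — 3 in total.

3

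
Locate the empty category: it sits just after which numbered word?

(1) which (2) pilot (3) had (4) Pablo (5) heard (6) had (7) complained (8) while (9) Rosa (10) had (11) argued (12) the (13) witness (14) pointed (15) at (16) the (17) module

The displaced element is "which pilot" (word 2).
It is linked across 1 clause boundary (Ø).
It functions as the subject of "complained", so the gap sits immediately after word 5 ("heard").
Base order: Pablo had heard that which pilot had complained while Rosa had argued the witness pointed at the module.

5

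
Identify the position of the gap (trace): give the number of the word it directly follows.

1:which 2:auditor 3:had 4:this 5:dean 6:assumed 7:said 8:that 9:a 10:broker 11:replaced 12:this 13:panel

The displaced element is "which auditor" (word 2).
It is linked across 1 clause boundary (Ø).
It functions as the subject of "said", so the gap sits immediately after word 6 ("assumed").
Base order: This dean had assumed that which auditor said that a broker replaced this panel.

6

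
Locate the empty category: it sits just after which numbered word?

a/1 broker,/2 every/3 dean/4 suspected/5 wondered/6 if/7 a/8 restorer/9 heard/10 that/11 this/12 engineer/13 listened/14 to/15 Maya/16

The displaced element is "a broker" (word 2).
It is linked across 1 clause boundary (Ø).
It functions as the subject of "wondered", so the gap sits immediately after word 5 ("suspected").
Base order: Every dean suspected a broker wondered if a restorer heard that this engineer listened to Maya.

5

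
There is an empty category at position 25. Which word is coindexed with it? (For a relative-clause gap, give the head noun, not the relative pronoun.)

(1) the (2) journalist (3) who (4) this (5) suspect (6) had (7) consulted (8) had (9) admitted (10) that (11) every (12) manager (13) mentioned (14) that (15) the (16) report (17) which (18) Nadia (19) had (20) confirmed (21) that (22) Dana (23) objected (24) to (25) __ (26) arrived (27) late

The gap at 25 is the prepositional object of "objected", inside a relative clause.
The relative pronoun is "which" (word 17); it is bound by the head noun immediately before it.
Its filler is the head noun "report", at word 16.

16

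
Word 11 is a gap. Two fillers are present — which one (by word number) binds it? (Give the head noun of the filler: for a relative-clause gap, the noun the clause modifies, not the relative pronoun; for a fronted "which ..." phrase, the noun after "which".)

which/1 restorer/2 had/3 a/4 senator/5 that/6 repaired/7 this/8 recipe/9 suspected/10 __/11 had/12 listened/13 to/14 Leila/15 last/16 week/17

2

The marked gap is the subject of "listened".
Its filler is the fronted wh-phrase "which restorer", at word 2.
(The other dependency links word 5 to a gap after word 6.)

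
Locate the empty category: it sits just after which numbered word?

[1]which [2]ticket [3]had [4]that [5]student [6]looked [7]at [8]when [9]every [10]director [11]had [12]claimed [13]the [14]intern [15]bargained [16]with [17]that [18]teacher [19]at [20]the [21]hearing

The displaced element is "which ticket" (word 2).
It functions as the object of the preposition "at" of "looked", so the gap sits immediately after word 7 ("at").
Base order: That student had looked at which ticket when every director had claimed the intern bargained with that teacher at the hearing.

7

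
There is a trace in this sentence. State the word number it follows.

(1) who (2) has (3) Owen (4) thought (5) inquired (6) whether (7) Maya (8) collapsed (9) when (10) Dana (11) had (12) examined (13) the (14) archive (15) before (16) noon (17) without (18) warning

The displaced element is "who" (word 1).
It is linked across 1 clause boundary (Ø).
It functions as the subject of "inquired", so the gap sits immediately after word 4 ("thought").
Base order: Owen has thought that who inquired whether Maya collapsed when Dana had examined the archive before noon without warning.

4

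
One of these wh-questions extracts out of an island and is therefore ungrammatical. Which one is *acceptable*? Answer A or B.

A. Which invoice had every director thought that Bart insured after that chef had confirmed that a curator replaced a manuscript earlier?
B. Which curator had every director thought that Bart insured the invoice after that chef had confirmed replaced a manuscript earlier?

A

In B, the wh-phrase is extracted from inside an adjunct island (introduced by "after"), which blocks movement.
In A, the extraction path crosses only that-complement boundaries, which are transparent.
So A is grammatical.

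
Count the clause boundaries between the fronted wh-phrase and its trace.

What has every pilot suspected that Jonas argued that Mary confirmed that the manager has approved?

"what" is extracted from the object of "approved".
Boundaries crossed, outermost first: [that], [that], [that] — 3 in total.

3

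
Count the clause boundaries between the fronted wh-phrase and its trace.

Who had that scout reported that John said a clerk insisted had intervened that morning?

3

"who" is extracted from the subject of "intervened".
Boundaries crossed, outermost first: [that], [Ø], [Ø] — 3 in total.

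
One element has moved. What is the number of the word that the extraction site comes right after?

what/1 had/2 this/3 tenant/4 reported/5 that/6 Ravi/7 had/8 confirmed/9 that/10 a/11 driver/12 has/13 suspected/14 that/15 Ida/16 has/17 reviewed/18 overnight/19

18

The displaced element is "what" (word 1).
It is linked across 3 clause boundaries (that → that → that).
It functions as the direct object of "reviewed", so the gap sits immediately after word 18 ("reviewed").
Base order: This tenant had reported that Ravi had confirmed that a driver has suspected that Ida has reviewed what overnight.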